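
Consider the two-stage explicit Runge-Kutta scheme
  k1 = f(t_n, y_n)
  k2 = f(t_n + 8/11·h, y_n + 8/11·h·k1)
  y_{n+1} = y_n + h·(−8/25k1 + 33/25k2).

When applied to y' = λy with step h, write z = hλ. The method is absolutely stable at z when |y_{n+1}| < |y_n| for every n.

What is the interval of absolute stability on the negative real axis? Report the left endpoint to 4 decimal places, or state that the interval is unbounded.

On y'=λy, z=hλ:
  k1=λy_n ⇒ h·k1=z·y_n;  k2=λ(1+8/11z)y_n ⇒ h·k2=z(1+8/11z)y_n
  y_{n+1}/y_n = 1 − 8/25z + 33/25z(1+8/11z) = 1 + z + 24/25z²
  R(z) = 1 + z + 24/25z².

Boundary: |R(x)|=1, x<0.
x=-1.15: |R|=1.1196
R=1: x+24/25x²=0 ⇒ x=−25/24=-1.0417; min R=1−1/(4·24/25)=0.7396>−1
Confirm numerically:
  x=-0.987: |R|=0.94820 <1
  x=-0.940: |R|=0.90826 <1
  x=-0.902: |R|=0.87906 <1
  x=-0.898: |R|=0.87615 <1
  x=-1.568: |R|=1.79228 >1
  x=-1.345: |R|=1.39166 >1
So |R|<1 on (-1.0417, 0).

(-1.0417, 0).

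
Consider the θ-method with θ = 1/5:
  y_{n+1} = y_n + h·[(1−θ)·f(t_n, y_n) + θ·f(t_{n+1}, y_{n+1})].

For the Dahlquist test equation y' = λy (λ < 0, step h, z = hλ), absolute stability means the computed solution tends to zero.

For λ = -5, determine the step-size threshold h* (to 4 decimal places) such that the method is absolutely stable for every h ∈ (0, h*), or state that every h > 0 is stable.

(-3.3333,0); λ=-5 ⇒ h* = (10/3)/5 = 0.6667.

With y'=λy (z=hλ):
  y_{n+1} = y_n + z·[4/5·y_n + 1/5·y_{n+1}] ⇒ (1 − 1/5z)y_{n+1} = (1 + 4/5z)y_n
  ⇒ R(z) = (1 + 4/5z)/(1 − 1/5z).

Need |R(x)|<1, x<0.
x=-1.24: |R|=0.0064
R=−1: 1+4/5x = −1+1/5x ⇒ -3/5x=2 ⇒ x=2/(-3/5)=-3.3333
Confirm numerically:
  x=-2.973: |R|=0.86442 <1
  x=-2.152: |R|=0.50447 <1
  x=-1.835: |R|=0.34236 <1
  x=-1.342: |R|=0.05803 <1
  x=-3.929: |R|=1.20013 >1
  x=-3.876: |R|=1.18342 >1
  x=-3.672: |R|=1.11716 >1
Stable set (-3.3333, 0).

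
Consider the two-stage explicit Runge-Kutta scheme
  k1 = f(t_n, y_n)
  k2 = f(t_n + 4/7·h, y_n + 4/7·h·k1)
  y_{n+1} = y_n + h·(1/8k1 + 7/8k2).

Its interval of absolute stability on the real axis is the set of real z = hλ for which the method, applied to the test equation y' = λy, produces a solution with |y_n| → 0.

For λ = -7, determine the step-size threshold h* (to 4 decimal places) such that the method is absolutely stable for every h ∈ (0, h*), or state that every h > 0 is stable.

(-2.0000,0); λ=-7 ⇒ h* = (2)/7 = 0.2857.

With y'=λy (z=hλ):
  k1=λy_n ⇒ h·k1=z·y_n;  k2=λ(1+4/7z)y_n ⇒ h·k2=z(1+4/7z)y_n
  y_{n+1}/y_n = 1 + 1/8z + 7/8z(1+4/7z) = 1 + z + 1/2z²
  Hence R(z) = 1 + z + 1/2z².

Boundary: |R(x)|=1, x<0.
x=-1.32: |R|=0.5512
R=1: x+1/2x²=0 ⇒ x=−2=-2.0000; min R=1−1/(4·1/2)=0.5000>−1
Confirm numerically:
  x=-1.837: |R|=0.85028 <1
  x=-1.685: |R|=0.73461 <1
  x=-1.399: |R|=0.57960 <1
  x=-1.074: |R|=0.50274 <1
  x=-2.323: |R|=1.37516 >1
  x=-2.033: |R|=1.03354 >1
Interval (-2.0000, 0).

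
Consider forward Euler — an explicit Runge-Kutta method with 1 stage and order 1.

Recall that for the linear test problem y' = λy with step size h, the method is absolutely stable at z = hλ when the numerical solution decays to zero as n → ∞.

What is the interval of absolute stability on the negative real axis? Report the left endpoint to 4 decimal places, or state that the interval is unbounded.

With y'=λy (z=hλ):
  order 1, 1-stage ⇒ R(z)=1+z
  (e.g. R(-0.91)=0.09000, |R|=0.09000)

Boundary: |R(x)|=1, x<0.
x=-0.91: |R|=0.0900
|R(-2.27)|=1.2700 |R(-1.78)|=0.7800 |R(-0.6)|=0.4000
Bisect:
  x_lo=-2.6968 |R|=1.6968  x_hi=-0.1420 |R|=0.8580
  mid=-1.41938 |R|=0.41938 →hi
  mid=-2.05807 |R|=1.05807 →lo
  mid=-1.73873 |R|=0.73873 →hi
  mid=-1.89840 |R|=0.89840 →hi
  mid=-1.97824 |R|=0.97824 →hi
  mid=-2.01816 |R|=1.01816 →lo
  mid=-1.99820 |R|=0.99820 →hi
  mid=-2.00818 |R|=1.00818 →lo
  ...
  [-2.00007,-1.99991] ⇒ x*=-2.0000
Interval (-2.0000, 0).

(-2.0000, 0).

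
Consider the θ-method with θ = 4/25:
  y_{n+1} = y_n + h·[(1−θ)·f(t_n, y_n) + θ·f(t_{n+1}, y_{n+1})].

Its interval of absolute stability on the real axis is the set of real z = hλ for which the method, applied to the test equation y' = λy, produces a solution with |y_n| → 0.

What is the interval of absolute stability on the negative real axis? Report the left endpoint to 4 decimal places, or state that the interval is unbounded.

Set f=λy, z=hλ:
  y_{n+1} = y_n + z·[21/25·y_n + 4/25·y_{n+1}] ⇒ (1 − 4/25z)y_{n+1} = (1 + 21/25z)y_n
  so R(z) = (1 + 21/25z)/(1 − 4/25z).

Find x<0 with |R(x)|<1.
x=-1.01: |R|=0.1305
R=−1: 1+21/25x = −1+4/25x ⇒ -17/25x=2 ⇒ x=2/(-17/25)=-2.9412
Confirm numerically:
  x=-2.590: |R|=0.83117 <1
  x=-2.119: |R|=0.58248 <1
  x=-2.062: |R|=0.55047 <1
  x=-3.450: |R|=1.22294 >1
  x=-3.255: |R|=1.14032 >1
  x=-3.206: |R|=1.11902 >1
Stable set (-2.9412, 0).

z∈(-2.9412,0).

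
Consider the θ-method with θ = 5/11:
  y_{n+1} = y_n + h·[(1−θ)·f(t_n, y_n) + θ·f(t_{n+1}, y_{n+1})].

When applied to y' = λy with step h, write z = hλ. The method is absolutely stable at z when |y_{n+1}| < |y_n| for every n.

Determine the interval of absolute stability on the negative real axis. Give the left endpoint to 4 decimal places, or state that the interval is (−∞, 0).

(-22.0000, 0).

Test eqn y'=λy, z=hλ:
  y_{n+1} = y_n + z·[6/11·y_n + 5/11·y_{n+1}] ⇒ (1 − 5/11z)y_{n+1} = (1 + 6/11z)y_n
  so R(z) = (1 + 6/11z)/(1 − 5/11z).

Solve |R(x)|<1 on ℝ⁻.
x=-0.3: |R|=0.7360
R=−1: 1+6/11x = −1+5/11x ⇒ -1/11x=2 ⇒ x=2/(-1/11)=-22.0000
Confirm numerically:
  x=-20.091: |R|=0.98287 <1
  x=-19.199: |R|=0.97382 <1
  x=-12.449: |R|=0.86960 <1
  x=-22.318: |R|=1.00259 >1
  x=-22.255: |R|=1.00209 >1
So |R|<1 on (-22.0000, 0).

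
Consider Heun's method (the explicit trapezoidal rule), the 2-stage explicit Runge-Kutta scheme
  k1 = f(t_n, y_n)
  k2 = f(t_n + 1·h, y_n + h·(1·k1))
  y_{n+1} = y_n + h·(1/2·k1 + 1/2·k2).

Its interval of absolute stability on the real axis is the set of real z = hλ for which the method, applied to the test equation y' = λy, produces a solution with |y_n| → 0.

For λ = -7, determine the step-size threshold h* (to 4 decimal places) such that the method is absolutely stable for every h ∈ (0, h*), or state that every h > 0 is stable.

(-2.0000,0); λ=-7 ⇒ h* = 0.2857.

On y'=λy, z=hλ:
  order 2, 2-stage ⇒ R(z)=1+z+z^2/2
  (e.g. R(-0.41)=0.67405, |R|=0.67405)

Need |R(x)|<1, x<0.
x=-0.41: |R|=0.6741
|R(-2.13)|=1.1384 |R(-1.79)|=0.8121 |R(-0.83)|=0.5145
Bisect:
  x_lo=-2.5605 |R|=1.7176  x_hi=-0.2103 |R|=0.8118
  mid=-1.38541 |R|=0.57427 →hi
  mid=-1.97296 |R|=0.97332 →hi
  mid=-2.26673 |R|=1.30230 →lo
  mid=-2.11984 |R|=1.12703 →lo
  mid=-2.04640 |R|=1.04748 →lo
  mid=-2.00968 |R|=1.00973 →lo
  mid=-1.99132 |R|=0.99136 →hi
  ...
  [-2.00007,-1.99992] ⇒ x*=-2.0000
Interval (-2.0000, 0).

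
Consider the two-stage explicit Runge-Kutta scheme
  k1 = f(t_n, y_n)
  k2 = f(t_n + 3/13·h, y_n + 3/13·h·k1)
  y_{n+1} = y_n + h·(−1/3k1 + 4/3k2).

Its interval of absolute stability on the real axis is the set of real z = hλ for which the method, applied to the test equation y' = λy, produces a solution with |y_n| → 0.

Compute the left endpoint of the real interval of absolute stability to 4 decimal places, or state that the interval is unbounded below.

z* = -3.2500.

On y'=λy, z=hλ:
  k1=λy_n ⇒ h·k1=z·y_n;  k2=λ(1+3/13z)y_n ⇒ h·k2=z(1+3/13z)y_n
  y_{n+1}/y_n = 1 − 1/3z + 4/3z(1+3/13z) = 1 + z + 4/13z²
  ⇒ R(z) = 1 + z + 4/13z².

Find x<0 with |R(x)|<1.
x=-1.49: |R|=0.1931
R=1: x+4/13x²=0 ⇒ x=−13/4=-3.2500; min R=1−1/(4·4/13)=0.1875>−1
Confirm numerically:
  x=-3.123: |R|=0.87796 <1
  x=-2.363: |R|=0.35508 <1
  x=-1.452: |R|=0.19671 <1
  x=-1.382: |R|=0.20567 <1
  x=-3.557: |R|=1.33600 >1
  x=-3.550: |R|=1.32769 >1
  x=-3.271: |R|=1.02114 >1
So |R|<1 on (-3.2500, 0).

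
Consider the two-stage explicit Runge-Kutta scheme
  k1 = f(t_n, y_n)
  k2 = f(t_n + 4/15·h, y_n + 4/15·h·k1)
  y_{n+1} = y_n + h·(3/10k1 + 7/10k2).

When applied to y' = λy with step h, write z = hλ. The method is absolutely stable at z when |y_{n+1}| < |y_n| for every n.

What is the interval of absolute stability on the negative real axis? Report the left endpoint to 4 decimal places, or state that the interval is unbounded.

(-5.3571, 0).

On y'=λy, z=hλ:
  k1=λy_n ⇒ h·k1=z·y_n;  k2=λ(1+4/15z)y_n ⇒ h·k2=z(1+4/15z)y_n
  y_{n+1}/y_n = 1 + 3/10z + 7/10z(1+4/15z) = 1 + z + 14/75z²
  R(z) = 1 + z + 14/75z².

Need |R(x)|<1, x<0.
x=-0.8: |R|=0.3195
R=1: x+14/75x²=0 ⇒ x=−75/14=-5.3571; min R=1−1/(4·14/75)=-0.3393>−1
Confirm numerically:
  x=-3.839: |R|=0.08792 <1
  x=-3.716: |R|=0.13838 <1
  x=-2.160: |R|=0.28909 <1
  x=-5.635: |R|=1.29227 >1
  x=-5.516: |R|=1.16357 >1
  x=-5.472: |R|=1.11732 >1
Interval (-5.3571, 0).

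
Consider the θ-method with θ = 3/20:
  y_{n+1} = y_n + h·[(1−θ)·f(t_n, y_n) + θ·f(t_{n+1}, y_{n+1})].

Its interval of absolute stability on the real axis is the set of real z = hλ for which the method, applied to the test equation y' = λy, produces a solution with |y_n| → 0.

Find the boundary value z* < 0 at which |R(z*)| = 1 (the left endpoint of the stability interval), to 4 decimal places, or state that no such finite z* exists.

z* = -2.8571.

On y'=λy, z=hλ:
  y_{n+1} = y_n + z·[17/20·y_n + 3/20·y_{n+1}] ⇒ (1 − 3/20z)y_{n+1} = (1 + 17/20z)y_n
  R(z) = (1 + 17/20z)/(1 − 3/20z).

Solve |R(x)|<1 on ℝ⁻.
x=-0.67: |R|=0.3912
R=−1: 1+17/20x = −1+3/20x ⇒ -7/10x=2 ⇒ x=2/(-7/10)=-2.8571
Confirm numerically:
  x=-2.554: |R|=0.84658 <1
  x=-2.060: |R|=0.57372 <1
  x=-1.813: |R|=0.42537 <1
  x=-3.076: |R|=1.10483 >1
  x=-2.879: |R|=1.01069 >1
So |R|<1 on (-2.8571, 0).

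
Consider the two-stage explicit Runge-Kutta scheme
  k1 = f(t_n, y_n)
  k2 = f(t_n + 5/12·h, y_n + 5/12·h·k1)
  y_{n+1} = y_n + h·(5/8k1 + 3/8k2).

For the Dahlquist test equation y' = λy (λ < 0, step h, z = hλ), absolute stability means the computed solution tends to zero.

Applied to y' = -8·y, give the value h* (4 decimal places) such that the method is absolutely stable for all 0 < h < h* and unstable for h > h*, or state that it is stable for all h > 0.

(-6.4000,0); λ=-8 ⇒ h* = (32/5)/8 = 0.8000.

Set f=λy, z=hλ:
  k1=λy_n ⇒ h·k1=z·y_n;  k2=λ(1+5/12z)y_n ⇒ h·k2=z(1+5/12z)y_n
  y_{n+1}/y_n = 1 + 5/8z + 3/8z(1+5/12z) = 1 + z + 5/32z²
  ⇒ R(z) = 1 + z + 5/32z².

Find x<0 with |R(x)|<1.
x=-1.66: |R|=0.2294
R=1: x+5/32x²=0 ⇒ x=−32/5=-6.4000; min R=1−1/(4·5/32)=-0.6000>−1
Confirm numerically:
  x=-6.186: |R|=0.79316 <1
  x=-5.460: |R|=0.19806 <1
  x=-3.526: |R|=0.58339 <1
  x=-2.640: |R|=0.55100 <1
  x=-6.566: |R|=1.17031 >1
  x=-6.489: |R|=1.09024 >1
Interval (-6.4000, 0).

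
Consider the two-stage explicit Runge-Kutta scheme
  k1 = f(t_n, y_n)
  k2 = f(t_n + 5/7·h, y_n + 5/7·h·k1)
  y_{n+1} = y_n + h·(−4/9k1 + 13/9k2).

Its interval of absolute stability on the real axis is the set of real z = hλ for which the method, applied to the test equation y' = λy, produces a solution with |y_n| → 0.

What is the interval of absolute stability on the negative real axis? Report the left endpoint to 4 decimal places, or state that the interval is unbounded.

z∈(-0.9692,0).

Test eqn y'=λy, z=hλ:
  k1=λy_n ⇒ h·k1=z·y_n;  k2=λ(1+5/7z)y_n ⇒ h·k2=z(1+5/7z)y_n
  y_{n+1}/y_n = 1 − 4/9z + 13/9z(1+5/7z) = 1 + z + 65/63z²
  R(z) = 1 + z + 65/63z².

Need |R(x)|<1, x<0.
x=-0.69: |R|=0.8012
R=1: x+65/63x²=0 ⇒ x=−63/65=-0.9692; min R=1−1/(4·65/63)=0.7577>−1
Confirm numerically:
  x=-0.924: |R|=0.95688 <1
  x=-0.599: |R|=0.77119 <1
  x=-0.535: |R|=0.76031 <1
  x=-1.244: |R|=1.35266 >1
  x=-1.001: |R|=1.03281 >1
Interval (-0.9692, 0).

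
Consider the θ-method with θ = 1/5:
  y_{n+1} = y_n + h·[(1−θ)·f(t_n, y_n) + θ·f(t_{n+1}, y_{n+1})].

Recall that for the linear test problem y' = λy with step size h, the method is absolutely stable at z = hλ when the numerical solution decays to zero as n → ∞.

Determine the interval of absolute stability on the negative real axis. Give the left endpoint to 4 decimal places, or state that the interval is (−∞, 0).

With y'=λy (z=hλ):
  y_{n+1} = y_n + z·[4/5·y_n + 1/5·y_{n+1}] ⇒ (1 − 1/5z)y_{n+1} = (1 + 4/5z)y_n
  so R(z) = (1 + 4/5z)/(1 − 1/5z).

Boundary: |R(x)|=1, x<0.
x=-0.71: |R|=0.3783
R=−1: 1+4/5x = −1+1/5x ⇒ -3/5x=2 ⇒ x=2/(-3/5)=-3.3333
Confirm numerically:
  x=-3.188: |R|=0.94675 <1
  x=-3.089: |R|=0.90938 <1
  x=-2.208: |R|=0.53163 <1
  x=-1.933: |R|=0.39406 <1
  x=-3.792: |R|=1.15651 >1
  x=-3.396: |R|=1.02239 >1
Interval (-3.3333, 0).

(-3.3333, 0).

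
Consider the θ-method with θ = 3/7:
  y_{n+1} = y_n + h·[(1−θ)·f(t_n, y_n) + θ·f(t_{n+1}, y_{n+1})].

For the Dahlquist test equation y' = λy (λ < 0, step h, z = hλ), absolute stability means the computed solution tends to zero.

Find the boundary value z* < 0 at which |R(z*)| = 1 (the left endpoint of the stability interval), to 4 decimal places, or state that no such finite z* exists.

Test eqn y'=λy, z=hλ:
  y_{n+1} = y_n + z·[4/7·y_n + 3/7·y_{n+1}] ⇒ (1 − 3/7z)y_{n+1} = (1 + 4/7z)y_n
  ⇒ R(z) = (1 + 4/7z)/(1 − 3/7z).

Solve |R(x)|<1 on ℝ⁻.
x=-0.77: |R|=0.4211
R=−1: 1+4/7x = −1+3/7x ⇒ -1/7x=2 ⇒ x=2/(-1/7)=-14.0000
Confirm numerically:
  x=-12.755: |R|=0.97250 <1
  x=-8.517: |R|=0.83156 <1
  x=-7.420: |R|=0.77512 <1
  x=-14.570: |R|=1.01124 >1
  x=-14.461: |R|=1.00915 >1
  x=-14.192: |R|=1.00387 >1
So |R|<1 on (-14.0000, 0).

z* = -14.0000.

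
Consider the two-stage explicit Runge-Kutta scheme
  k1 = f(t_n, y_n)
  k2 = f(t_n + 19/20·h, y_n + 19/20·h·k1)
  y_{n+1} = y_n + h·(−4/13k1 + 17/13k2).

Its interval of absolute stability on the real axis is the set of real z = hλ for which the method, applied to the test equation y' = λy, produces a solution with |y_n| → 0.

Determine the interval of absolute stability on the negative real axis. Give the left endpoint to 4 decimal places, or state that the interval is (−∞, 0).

(-0.8050, 0).

Set f=λy, z=hλ:
  k1=λy_n ⇒ h·k1=z·y_n;  k2=λ(1+19/20z)y_n ⇒ h·k2=z(1+19/20z)y_n
  y_{n+1}/y_n = 1 − 4/13z + 17/13z(1+19/20z) = 1 + z + 323/260z²
  R(z) = 1 + z + 323/260z².

Solve |R(x)|<1 on ℝ⁻.
x=-1.29: |R|=1.7773
R=1: x+323/260x²=0 ⇒ x=−260/323=-0.8050; min R=1−1/(4·323/260)=0.7988>−1
Confirm numerically:
  x=-0.654: |R|=0.87735 <1
  x=-0.629: |R|=0.86251 <1
  x=-0.558: |R|=0.82881 <1
  x=-1.104: |R|=1.41014 >1
  x=-1.102: |R|=1.40666 >1
  x=-1.024: |R|=1.27865 >1
Interval (-0.8050, 0).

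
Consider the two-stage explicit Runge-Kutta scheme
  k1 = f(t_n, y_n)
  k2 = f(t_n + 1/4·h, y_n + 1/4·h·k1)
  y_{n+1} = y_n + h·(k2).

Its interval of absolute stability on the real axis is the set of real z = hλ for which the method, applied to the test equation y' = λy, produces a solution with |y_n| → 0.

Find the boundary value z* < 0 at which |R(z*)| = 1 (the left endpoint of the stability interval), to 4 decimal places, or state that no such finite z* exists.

z* = -4.0000.

On y'=λy, z=hλ:
  k1=λy_n ⇒ h·k1=z·y_n;  k2=λ(1+1/4z)y_n ⇒ h·k2=z(1+1/4z)y_n
  y_{n+1}/y_n = 1 + z(1+1/4z) = 1 + z + 1/4z²
  Hence R(z) = 1 + z + 1/4z².

Find x<0 with |R(x)|<1.
x=-1.44: |R|=0.0784
R=1: x+1/4x²=0 ⇒ x=−4=-4.0000; min R=1−1/(4·1/4)=0.0000>−1
Confirm numerically:
  x=-3.777: |R|=0.78943 <1
  x=-3.365: |R|=0.46581 <1
  x=-1.889: |R|=0.00308 <1
  x=-4.499: |R|=1.56125 >1
  x=-4.492: |R|=1.55252 >1
  x=-4.209: |R|=1.21992 >1
Interval (-4.0000, 0).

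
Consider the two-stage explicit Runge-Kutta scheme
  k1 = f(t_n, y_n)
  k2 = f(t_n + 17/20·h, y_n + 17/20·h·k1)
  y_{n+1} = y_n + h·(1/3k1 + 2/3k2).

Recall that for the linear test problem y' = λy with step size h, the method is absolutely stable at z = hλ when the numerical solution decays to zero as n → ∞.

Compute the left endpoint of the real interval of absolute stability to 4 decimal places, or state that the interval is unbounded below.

z* = -1.7647.

Set f=λy, z=hλ:
  k1=λy_n ⇒ h·k1=z·y_n;  k2=λ(1+17/20z)y_n ⇒ h·k2=z(1+17/20z)y_n
  y_{n+1}/y_n = 1 + 1/3z + 2/3z(1+17/20z) = 1 + z + 17/30z²
  R(z) = 1 + z + 17/30z².

Boundary: |R(x)|=1, x<0.
x=-1.23: |R|=0.6273
R=1: x+17/30x²=0 ⇒ x=−30/17=-1.7647; min R=1−1/(4·17/30)=0.5588>−1
Confirm numerically:
  x=-1.582: |R|=0.83621 <1
  x=-1.196: |R|=0.61457 <1
  x=-1.118: |R|=0.59029 <1
  x=-1.011: |R|=0.56820 <1
  x=-2.147: |R|=1.46511 >1
  x=-2.123: |R|=1.43104 >1
  x=-2.024: |R|=1.29739 >1
So |R|<1 on (-1.7647, 0).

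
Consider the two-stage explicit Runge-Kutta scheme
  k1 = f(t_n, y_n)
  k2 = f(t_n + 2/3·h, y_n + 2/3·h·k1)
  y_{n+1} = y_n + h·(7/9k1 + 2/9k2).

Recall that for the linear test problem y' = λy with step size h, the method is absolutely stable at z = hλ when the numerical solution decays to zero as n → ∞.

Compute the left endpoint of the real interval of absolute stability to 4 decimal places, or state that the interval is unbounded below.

With y'=λy (z=hλ):
  k1=λy_n ⇒ h·k1=z·y_n;  k2=λ(1+2/3z)y_n ⇒ h·k2=z(1+2/3z)y_n
  y_{n+1}/y_n = 1 + 7/9z + 2/9z(1+2/3z) = 1 + z + 4/27z²
  Hence R(z) = 1 + z + 4/27z².

Need |R(x)|<1, x<0.
x=-0.92: |R|=0.2054
R=1: x+4/27x²=0 ⇒ x=−27/4=-6.7500; min R=1−1/(4·4/27)=-0.6875>−1
Confirm numerically:
  x=-6.266: |R|=0.55070 <1
  x=-3.331: |R|=0.68721 <1
  x=-3.250: |R|=0.68519 <1
  x=-3.113: |R|=0.67733 <1
  x=-7.240: |R|=1.52557 >1
  x=-7.115: |R|=1.38474 >1
  x=-7.096: |R|=1.36374 >1
Stable set (-6.7500, 0).

z* = -6.7500.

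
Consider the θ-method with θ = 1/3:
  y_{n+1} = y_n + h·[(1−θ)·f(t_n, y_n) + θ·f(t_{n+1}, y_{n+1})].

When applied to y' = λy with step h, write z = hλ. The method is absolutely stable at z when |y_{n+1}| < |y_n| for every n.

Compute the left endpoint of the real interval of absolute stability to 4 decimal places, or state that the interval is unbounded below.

On y'=λy, z=hλ:
  y_{n+1} = y_n + z·[2/3·y_n + 1/3·y_{n+1}] ⇒ (1 − 1/3z)y_{n+1} = (1 + 2/3z)y_n
  R(z) = (1 + 2/3z)/(1 − 1/3z).

Solve |R(x)|<1 on ℝ⁻.
x=-0.65: |R|=0.4658
R=−1: 1+2/3x = −1+1/3x ⇒ -1/3x=2 ⇒ x=2/(-1/3)=-6.0000
Confirm numerically:
  x=-4.988: |R|=0.87331 <1
  x=-3.606: |R|=0.63760 <1
  x=-3.174: |R|=0.54227 <1
  x=-2.857: |R|=0.46338 <1
  x=-6.231: |R|=1.02502 >1
  x=-6.131: |R|=1.01435 >1
So |R|<1 on (-6.0000, 0).

z* = -6.0000.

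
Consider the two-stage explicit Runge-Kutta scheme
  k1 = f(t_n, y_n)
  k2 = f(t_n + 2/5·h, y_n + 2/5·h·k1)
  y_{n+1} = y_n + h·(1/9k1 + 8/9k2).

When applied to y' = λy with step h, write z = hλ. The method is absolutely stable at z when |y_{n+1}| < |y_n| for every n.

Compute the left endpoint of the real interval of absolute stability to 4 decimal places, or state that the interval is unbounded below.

On y'=λy, z=hλ:
  k1=λy_n ⇒ h·k1=z·y_n;  k2=λ(1+2/5z)y_n ⇒ h·k2=z(1+2/5z)y_n
  y_{n+1}/y_n = 1 + 1/9z + 8/9z(1+2/5z) = 1 + z + 16/45z²
  Hence R(z) = 1 + z + 16/45z².

Need |R(x)|<1, x<0.
x=-1.4: |R|=0.2969
R=1: x+16/45x²=0 ⇒ x=−45/16=-2.8125; min R=1−1/(4·16/45)=0.2969>−1
Confirm numerically:
  x=-2.640: |R|=0.83808 <1
  x=-2.294: |R|=0.57709 <1
  x=-2.175: |R|=0.50700 <1
  x=-2.048: |R|=0.44331 <1
  x=-3.101: |R|=1.31809 >1
  x=-3.047: |R|=1.25405 >1
So |R|<1 on (-2.8125, 0).

z* = -2.8125.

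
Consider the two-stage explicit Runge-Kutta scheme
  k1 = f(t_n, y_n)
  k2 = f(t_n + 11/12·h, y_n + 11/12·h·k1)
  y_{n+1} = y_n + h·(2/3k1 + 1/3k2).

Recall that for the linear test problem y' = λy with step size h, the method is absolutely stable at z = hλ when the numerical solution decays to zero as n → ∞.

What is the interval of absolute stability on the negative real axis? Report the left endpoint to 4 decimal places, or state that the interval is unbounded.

With y'=λy (z=hλ):
  k1=λy_n ⇒ h·k1=z·y_n;  k2=λ(1+11/12z)y_n ⇒ h·k2=z(1+11/12z)y_n
  y_{n+1}/y_n = 1 + 2/3z + 1/3z(1+11/12z) = 1 + z + 11/36z²
  so R(z) = 1 + z + 11/36z².

Solve |R(x)|<1 on ℝ⁻.
x=-0.91: |R|=0.3430
R=1: x+11/36x²=0 ⇒ x=−36/11=-3.2727; min R=1−1/(4·11/36)=0.1818>−1
Confirm numerically:
  x=-3.096: |R|=0.83282 <1
  x=-2.450: |R|=0.38410 <1
  x=-1.566: |R|=0.18333 <1
  x=-1.392: |R|=0.20006 <1
  x=-3.831: |R|=1.65350 >1
  x=-3.713: |R|=1.49950 >1
  x=-3.618: |R|=1.38170 >1
Interval (-3.2727, 0).

(-3.2727, 0).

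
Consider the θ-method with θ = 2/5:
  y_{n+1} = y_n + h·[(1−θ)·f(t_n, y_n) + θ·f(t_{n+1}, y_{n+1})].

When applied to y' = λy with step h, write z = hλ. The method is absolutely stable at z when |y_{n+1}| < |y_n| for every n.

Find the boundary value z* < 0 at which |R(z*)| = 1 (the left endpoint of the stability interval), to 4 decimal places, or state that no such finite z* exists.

On y'=λy, z=hλ:
  y_{n+1} = y_n + z·[3/5·y_n + 2/5·y_{n+1}] ⇒ (1 − 2/5z)y_{n+1} = (1 + 3/5z)y_n
  Hence R(z) = (1 + 3/5z)/(1 − 2/5z).

Need |R(x)|<1, x<0.
x=-1.32: |R|=0.1361
R=−1: 1+3/5x = −1+2/5x ⇒ -1/5x=2 ⇒ x=2/(-1/5)=-10.0000
Confirm numerically:
  x=-8.656: |R|=0.93976 <1
  x=-7.059: |R|=0.84617 <1
  x=-5.123: |R|=0.68011 <1
  x=-4.371: |R|=0.59038 <1
  x=-10.330: |R|=1.01286 >1
  x=-10.251: |R|=1.00984 >1
  x=-10.066: |R|=1.00263 >1
Stable set (-10.0000, 0).

left endpoint -10.0000.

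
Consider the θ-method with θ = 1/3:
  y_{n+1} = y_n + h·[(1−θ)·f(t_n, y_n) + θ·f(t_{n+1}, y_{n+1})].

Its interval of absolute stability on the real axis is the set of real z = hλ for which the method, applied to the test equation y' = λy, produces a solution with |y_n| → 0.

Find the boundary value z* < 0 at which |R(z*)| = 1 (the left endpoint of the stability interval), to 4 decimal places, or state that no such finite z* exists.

Set f=λy, z=hλ:
  y_{n+1} = y_n + z·[2/3·y_n + 1/3·y_{n+1}] ⇒ (1 − 1/3z)y_{n+1} = (1 + 2/3z)y_n
  R(z) = (1 + 2/3z)/(1 − 1/3z).

Need |R(x)|<1, x<0.
x=-0.82: |R|=0.3560
R=−1: 1+2/3x = −1+1/3x ⇒ -1/3x=2 ⇒ x=2/(-1/3)=-6.0000
Confirm numerically:
  x=-4.891: |R|=0.85946 <1
  x=-4.721: |R|=0.83435 <1
  x=-4.651: |R|=0.82368 <1
  x=-6.461: |R|=1.04873 >1
  x=-6.436: |R|=1.04621 >1
  x=-6.061: |R|=1.00673 >1
Stable set (-6.0000, 0).

left endpoint -6.0000.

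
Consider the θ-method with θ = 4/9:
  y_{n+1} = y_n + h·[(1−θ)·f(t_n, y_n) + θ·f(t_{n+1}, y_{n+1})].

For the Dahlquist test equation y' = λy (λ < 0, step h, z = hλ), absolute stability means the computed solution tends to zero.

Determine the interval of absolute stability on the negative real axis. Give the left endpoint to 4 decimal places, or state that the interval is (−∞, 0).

Set f=λy, z=hλ:
  y_{n+1} = y_n + z·[5/9·y_n + 4/9·y_{n+1}] ⇒ (1 − 4/9z)y_{n+1} = (1 + 5/9z)y_n
  R(z) = (1 + 5/9z)/(1 − 4/9z).

Find x<0 with |R(x)|<1.
x=-1.47: |R|=0.1109
R=−1: 1+5/9x = −1+4/9x ⇒ -1/9x=2 ⇒ x=2/(-1/9)=-18.0000
Confirm numerically:
  x=-15.831: |R|=0.97001 <1
  x=-10.782: |R|=0.86153 <1
  x=-10.208: |R|=0.84363 <1
  x=-18.597: |R|=1.00716 >1
  x=-18.319: |R|=1.00388 >1
  x=-18.144: |R|=1.00177 >1
Interval (-18.0000, 0).

(-18.0000, 0).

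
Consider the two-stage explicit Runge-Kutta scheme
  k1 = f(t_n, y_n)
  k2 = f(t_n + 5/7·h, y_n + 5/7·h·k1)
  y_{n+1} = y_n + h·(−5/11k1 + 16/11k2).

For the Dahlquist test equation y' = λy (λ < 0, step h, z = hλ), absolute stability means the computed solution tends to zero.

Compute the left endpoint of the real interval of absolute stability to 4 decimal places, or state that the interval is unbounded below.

z* = -0.9625.

Test eqn y'=λy, z=hλ:
  k1=λy_n ⇒ h·k1=z·y_n;  k2=λ(1+5/7z)y_n ⇒ h·k2=z(1+5/7z)y_n
  y_{n+1}/y_n = 1 − 5/11z + 16/11z(1+5/7z) = 1 + z + 80/77z²
  R(z) = 1 + z + 80/77z².

Find x<0 with |R(x)|<1.
x=-0.61: |R|=0.7766
R=1: x+80/77x²=0 ⇒ x=−77/80=-0.9625; min R=1−1/(4·80/77)=0.7594>−1
Confirm numerically:
  x=-0.763: |R|=0.84185 <1
  x=-0.671: |R|=0.79678 <1
  x=-0.592: |R|=0.77212 <1
  x=-0.435: |R|=0.76160 <1
  x=-1.476: |R|=1.78746 >1
  x=-1.419: |R|=1.67301 >1
  x=-1.071: |R|=1.12073 >1
Interval (-0.9625, 0).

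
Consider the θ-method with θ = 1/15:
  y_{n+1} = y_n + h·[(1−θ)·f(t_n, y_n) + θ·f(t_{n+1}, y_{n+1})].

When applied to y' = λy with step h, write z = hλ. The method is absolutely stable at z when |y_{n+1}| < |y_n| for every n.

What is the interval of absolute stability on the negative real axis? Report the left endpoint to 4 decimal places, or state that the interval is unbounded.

Test eqn y'=λy, z=hλ:
  y_{n+1} = y_n + z·[14/15·y_n + 1/15·y_{n+1}] ⇒ (1 − 1/15z)y_{n+1} = (1 + 14/15z)y_n
  Hence R(z) = (1 + 14/15z)/(1 − 1/15z).

Find x<0 with |R(x)|<1.
x=-1.18: |R|=0.0939
R=−1: 1+14/15x = −1+1/15x ⇒ -13/15x=2 ⇒ x=2/(-13/15)=-2.3077
Confirm numerically:
  x=-1.875: |R|=0.66667 <1
  x=-1.202: |R|=0.11283 <1
  x=-1.169: |R|=0.08448 <1
  x=-0.926: |R|=0.12784 <1
  x=-2.774: |R|=1.34106 >1
  x=-2.359: |R|=1.03842 >1
Interval (-2.3077, 0).

(-2.3077, 0).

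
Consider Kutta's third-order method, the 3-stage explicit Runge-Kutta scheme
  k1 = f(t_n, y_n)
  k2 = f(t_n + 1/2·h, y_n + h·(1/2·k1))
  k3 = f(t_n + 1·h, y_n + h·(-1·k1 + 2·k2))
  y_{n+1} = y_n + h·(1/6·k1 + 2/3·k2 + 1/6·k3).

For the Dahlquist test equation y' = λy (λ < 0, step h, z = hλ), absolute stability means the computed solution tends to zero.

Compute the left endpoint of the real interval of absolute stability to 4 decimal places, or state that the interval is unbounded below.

left endpoint -2.5127.

On y'=λy, z=hλ:
  order 3, 3-stage ⇒ R(z)=1+z+z^2/2+z^3/6
  (e.g. R(-1.24)=0.21103, |R|=0.21103)

Boundary: |R(x)|=1, x<0.
x=-1.24: |R|=0.2110
|R(-1.38)|=0.1342 |R(-1.37)|=0.1399 |R(-0.74)|=0.4663
Bisect:
  x_lo=-2.9218 |R|=1.8105  x_hi=-0.3451 |R|=0.7076
  mid=-1.63345 |R|=0.02576 →hi
  mid=-2.27762 |R|=0.65305 →hi
  mid=-2.59970 |R|=1.14879 →lo
  mid=-2.43866 |R|=0.88227 →hi
  mid=-2.51918 |R|=1.01061 →lo
  mid=-2.47892 |R|=0.94524 →hi
  mid=-2.49905 |R|=0.97762 →hi
  mid=-2.50911 |R|=0.99404 →hi
  ...
  [-2.51289,-2.51273] ⇒ x*=-2.5127
So |R|<1 on (-2.5127, 0).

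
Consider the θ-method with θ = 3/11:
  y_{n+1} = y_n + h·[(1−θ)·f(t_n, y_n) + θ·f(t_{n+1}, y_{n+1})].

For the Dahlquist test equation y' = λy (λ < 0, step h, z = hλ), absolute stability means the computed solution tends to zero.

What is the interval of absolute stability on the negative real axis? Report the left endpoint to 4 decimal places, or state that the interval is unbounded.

(-4.4000, 0).

On y'=λy, z=hλ:
  y_{n+1} = y_n + z·[8/11·y_n + 3/11·y_{n+1}] ⇒ (1 − 3/11z)y_{n+1} = (1 + 8/11z)y_n
  R(z) = (1 + 8/11z)/(1 − 3/11z).

Solve |R(x)|<1 on ℝ⁻.
x=-1.55: |R|=0.0895
R=−1: 1+8/11x = −1+3/11x ⇒ -5/11x=2 ⇒ x=2/(-5/11)=-4.4000
Confirm numerically:
  x=-3.210: |R|=0.71159 <1
  x=-2.999: |R|=0.64970 <1
  x=-1.800: |R|=0.20732 <1
  x=-4.824: |R|=1.08323 >1
  x=-4.714: |R|=1.06245 >1
  x=-4.538: |R|=1.02803 >1
So |R|<1 on (-4.4000, 0).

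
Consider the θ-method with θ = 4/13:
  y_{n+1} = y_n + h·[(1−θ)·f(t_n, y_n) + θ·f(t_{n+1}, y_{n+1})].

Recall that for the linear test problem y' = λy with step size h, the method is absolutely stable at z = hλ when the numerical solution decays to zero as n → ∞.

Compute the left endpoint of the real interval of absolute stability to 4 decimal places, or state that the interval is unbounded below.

Test eqn y'=λy, z=hλ:
  y_{n+1} = y_n + z·[9/13·y_n + 4/13·y_{n+1}] ⇒ (1 − 4/13z)y_{n+1} = (1 + 9/13z)y_n
  R(z) = (1 + 9/13z)/(1 − 4/13z).

Boundary: |R(x)|=1, x<0.
x=-0.76: |R|=0.3840
R=−1: 1+9/13x = −1+4/13x ⇒ -5/13x=2 ⇒ x=2/(-5/13)=-5.2000
Confirm numerically:
  x=-4.407: |R|=0.87054 <1
  x=-4.326: |R|=0.85579 <1
  x=-4.218: |R|=0.83563 <1
  x=-5.769: |R|=1.07886 >1
  x=-5.692: |R|=1.06878 >1
  x=-5.287: |R|=1.01274 >1
Stable set (-5.2000, 0).

z* = -5.2000.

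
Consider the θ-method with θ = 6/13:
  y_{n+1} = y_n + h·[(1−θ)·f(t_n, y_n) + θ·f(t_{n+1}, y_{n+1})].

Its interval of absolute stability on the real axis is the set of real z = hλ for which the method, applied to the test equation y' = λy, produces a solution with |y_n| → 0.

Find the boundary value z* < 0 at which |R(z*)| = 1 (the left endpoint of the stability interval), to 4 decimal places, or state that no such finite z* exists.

left endpoint -26.0000.

On y'=λy, z=hλ:
  y_{n+1} = y_n + z·[7/13·y_n + 6/13·y_{n+1}] ⇒ (1 − 6/13z)y_{n+1} = (1 + 7/13z)y_n
  R(z) = (1 + 7/13z)/(1 − 6/13z).

Solve |R(x)|<1 on ℝ⁻.
x=-1.36: |R|=0.1645
R=−1: 1+7/13x = −1+6/13x ⇒ -1/13x=2 ⇒ x=2/(-1/13)=-26.0000
Confirm numerically:
  x=-24.256: |R|=0.98900 <1
  x=-20.189: |R|=0.95668 <1
  x=-11.728: |R|=0.82881 <1
  x=-26.343: |R|=1.00201 >1
  x=-26.198: |R|=1.00116 >1
Stable set (-26.0000, 0).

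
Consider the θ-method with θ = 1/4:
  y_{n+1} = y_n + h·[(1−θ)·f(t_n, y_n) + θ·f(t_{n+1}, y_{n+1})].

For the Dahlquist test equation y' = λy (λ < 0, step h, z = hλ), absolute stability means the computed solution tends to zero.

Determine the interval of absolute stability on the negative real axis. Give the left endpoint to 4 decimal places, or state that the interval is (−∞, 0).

On y'=λy, z=hλ:
  y_{n+1} = y_n + z·[3/4·y_n + 1/4·y_{n+1}] ⇒ (1 − 1/4z)y_{n+1} = (1 + 3/4z)y_n
  ⇒ R(z) = (1 + 3/4z)/(1 − 1/4z).

Boundary: |R(x)|=1, x<0.
x=-0.71: |R|=0.3970
R=−1: 1+3/4x = −1+1/4x ⇒ -1/2x=2 ⇒ x=2/(-1/2)=-4.0000
Confirm numerically:
  x=-2.771: |R|=0.63698 <1
  x=-2.580: |R|=0.56839 <1
  x=-2.033: |R|=0.34792 <1
  x=-4.433: |R|=1.10269 >1
  x=-4.269: |R|=1.06506 >1
  x=-4.177: |R|=1.04329 >1
So |R|<1 on (-4.0000, 0).

(-4.0000, 0).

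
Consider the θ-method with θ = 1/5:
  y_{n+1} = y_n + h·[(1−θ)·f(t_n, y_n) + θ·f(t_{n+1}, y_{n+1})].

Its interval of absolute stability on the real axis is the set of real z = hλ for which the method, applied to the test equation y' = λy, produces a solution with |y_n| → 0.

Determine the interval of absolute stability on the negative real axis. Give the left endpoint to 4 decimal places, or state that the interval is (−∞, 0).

Test eqn y'=λy, z=hλ:
  y_{n+1} = y_n + z·[4/5·y_n + 1/5·y_{n+1}] ⇒ (1 − 1/5z)y_{n+1} = (1 + 4/5z)y_n
  Hence R(z) = (1 + 4/5z)/(1 − 1/5z).

Find x<0 with |R(x)|<1.
x=-0.77: |R|=0.3328
R=−1: 1+4/5x = −1+1/5x ⇒ -3/5x=2 ⇒ x=2/(-3/5)=-3.3333
Confirm numerically:
  x=-2.753: |R|=0.77544 <1
  x=-2.652: |R|=0.73288 <1
  x=-2.505: |R|=0.66889 <1
  x=-2.179: |R|=0.51762 <1
  x=-3.742: |R|=1.14024 >1
  x=-3.491: |R|=1.05571 >1
Interval (-3.3333, 0).

(-3.3333, 0).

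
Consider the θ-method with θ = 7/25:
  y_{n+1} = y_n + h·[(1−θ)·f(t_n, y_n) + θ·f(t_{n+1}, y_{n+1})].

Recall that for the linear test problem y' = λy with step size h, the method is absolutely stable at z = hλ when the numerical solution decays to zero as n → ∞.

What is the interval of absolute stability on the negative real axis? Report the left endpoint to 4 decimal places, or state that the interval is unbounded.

(-4.5455, 0).

Set f=λy, z=hλ:
  y_{n+1} = y_n + z·[18/25·y_n + 7/25·y_{n+1}] ⇒ (1 − 7/25z)y_{n+1} = (1 + 18/25z)y_n
  Hence R(z) = (1 + 18/25z)/(1 − 7/25z).

Find x<0 with |R(x)|<1.
x=-0.84: |R|=0.3199
R=−1: 1+18/25x = −1+7/25x ⇒ -11/25x=2 ⇒ x=2/(-11/25)=-4.5455
Confirm numerically:
  x=-3.782: |R|=0.83685 <1
  x=-3.738: |R|=0.82641 <1
  x=-2.162: |R|=0.34674 <1
  x=-4.799: |R|=1.04760 >1
  x=-4.735: |R|=1.03586 >1
  x=-4.656: |R|=1.02111 >1
So |R|<1 on (-4.5455, 0).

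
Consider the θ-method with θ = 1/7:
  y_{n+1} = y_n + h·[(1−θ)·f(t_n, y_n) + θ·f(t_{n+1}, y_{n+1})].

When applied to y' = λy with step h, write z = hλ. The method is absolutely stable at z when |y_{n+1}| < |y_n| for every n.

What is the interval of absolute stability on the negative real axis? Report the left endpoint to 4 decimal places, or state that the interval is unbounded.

(-2.8000, 0).

Set f=λy, z=hλ:
  y_{n+1} = y_n + z·[6/7·y_n + 1/7·y_{n+1}] ⇒ (1 − 1/7z)y_{n+1} = (1 + 6/7z)y_n
  so R(z) = (1 + 6/7z)/(1 − 1/7z).

Find x<0 with |R(x)|<1.
x=-0.82: |R|=0.2660
R=−1: 1+6/7x = −1+1/7x ⇒ -5/7x=2 ⇒ x=2/(-5/7)=-2.8000
Confirm numerically:
  x=-2.602: |R|=0.89690 <1
  x=-2.379: |R|=0.77556 <1
  x=-2.135: |R|=0.63602 <1
  x=-1.233: |R|=0.04834 <1
  x=-3.241: |R|=1.21531 >1
  x=-2.926: |R|=1.06347 >1
Stable set (-2.8000, 0).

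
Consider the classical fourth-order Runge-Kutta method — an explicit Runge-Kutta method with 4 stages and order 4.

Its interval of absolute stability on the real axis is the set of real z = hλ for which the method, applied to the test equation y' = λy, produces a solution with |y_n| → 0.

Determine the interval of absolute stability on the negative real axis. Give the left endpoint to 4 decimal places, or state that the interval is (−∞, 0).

On y'=λy, z=hλ:
  order 4, 4-stage ⇒ R(z)=1+z+z^2/2+z^3/6+z^4/24
  (e.g. R(-0.94)=0.39590, |R|=0.39590)

Solve |R(x)|<1 on ℝ⁻.
x=-0.94: |R|=0.3959
|R(-1.52)|=0.2723 |R(-1.47)|=0.2756 |R(-1.15)|=0.3306
Bisect:
  x_lo=-3.6482 |R|=3.2946  x_hi=-0.0525 |R|=0.9488
  mid=-1.85035 |R|=0.29411 →hi
  mid=-2.74926 |R|=0.94702 →hi
  mid=-3.19871 |R|=1.82446 →lo
  mid=-2.97399 |R|=1.32381 →lo
  mid=-2.86162 |R|=1.12131 →lo
  mid=-2.80544 |R|=1.03080 →lo
  mid=-2.77735 |R|=0.98809 →hi
  ...
  [-2.78547,-2.78525] ⇒ x*=-2.7853
So |R|<1 on (-2.7853, 0).

z∈(-2.7853,0).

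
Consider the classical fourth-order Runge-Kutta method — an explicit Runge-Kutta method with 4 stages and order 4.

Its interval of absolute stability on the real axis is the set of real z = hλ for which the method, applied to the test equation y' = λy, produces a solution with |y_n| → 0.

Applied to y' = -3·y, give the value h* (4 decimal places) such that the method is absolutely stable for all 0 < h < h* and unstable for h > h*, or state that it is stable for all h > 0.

(-2.7853,0); λ=-3 ⇒ h* = 0.9284.

On y'=λy, z=hλ:
  order 4, 4-stage ⇒ R(z)=1+z+z^2/2+z^3/6+z^4/24
  (e.g. R(-1.21)=0.31611, |R|=0.31611)

Boundary: |R(x)|=1, x<0.
x=-1.21: |R|=0.3161
|R(-1.82)|=0.2886 |R(-1.68)|=0.2728 |R(-0.82)|=0.4431
Bisect:
  x_lo=-3.4121 |R|=2.4360  x_hi=-0.2399 |R|=0.7867
  mid=-1.82602 |R|=0.28964 →hi
  mid=-2.61907 |R|=0.77697 →hi
  mid=-3.01559 |R|=1.40648 →lo
  mid=-2.81733 |R|=1.04938 →lo
  mid=-2.71820 |R|=0.90346 →hi
  mid=-2.76776 |R|=0.97389 →hi
  mid=-2.79254 |R|=1.01099 →lo
  mid=-2.78015 |R|=0.99228 →hi
  mid=-2.78635 |R|=1.00159 →lo
  ...
  [-2.78538,-2.78519] ⇒ x*=-2.7853
Interval (-2.7853, 0).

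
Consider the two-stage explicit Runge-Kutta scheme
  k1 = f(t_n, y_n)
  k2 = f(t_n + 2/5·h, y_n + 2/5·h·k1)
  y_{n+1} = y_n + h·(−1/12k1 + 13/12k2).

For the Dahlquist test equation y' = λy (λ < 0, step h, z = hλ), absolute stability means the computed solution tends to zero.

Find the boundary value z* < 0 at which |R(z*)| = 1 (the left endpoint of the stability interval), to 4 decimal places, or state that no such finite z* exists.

z* = -2.3077.

Set f=λy, z=hλ:
  k1=λy_n ⇒ h·k1=z·y_n;  k2=λ(1+2/5z)y_n ⇒ h·k2=z(1+2/5z)y_n
  y_{n+1}/y_n = 1 − 1/12z + 13/12z(1+2/5z) = 1 + z + 13/30z²
  Hence R(z) = 1 + z + 13/30z².

Boundary: |R(x)|=1, x<0.
x=-0.67: |R|=0.5245
R=1: x+13/30x²=0 ⇒ x=−30/13=-2.3077; min R=1−1/(4·13/30)=0.4231>−1
Confirm numerically:
  x=-1.742: |R|=0.57298 <1
  x=-1.337: |R|=0.43761 <1
  x=-1.152: |R|=0.42308 <1
  x=-2.860: |R|=1.68449 >1
  x=-2.650: |R|=1.39308 >1
  x=-2.559: |R|=1.27868 >1
Interval (-2.3077, 0).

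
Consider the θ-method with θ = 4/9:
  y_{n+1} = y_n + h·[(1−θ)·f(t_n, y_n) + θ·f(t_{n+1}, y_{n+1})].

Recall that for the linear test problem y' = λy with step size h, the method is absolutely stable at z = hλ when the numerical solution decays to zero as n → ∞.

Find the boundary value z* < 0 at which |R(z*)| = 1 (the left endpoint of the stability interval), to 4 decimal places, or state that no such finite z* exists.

left endpoint -18.0000.

On y'=λy, z=hλ:
  y_{n+1} = y_n + z·[5/9·y_n + 4/9·y_{n+1}] ⇒ (1 − 4/9z)y_{n+1} = (1 + 5/9z)y_n
  ⇒ R(z) = (1 + 5/9z)/(1 − 4/9z).

Boundary: |R(x)|=1, x<0.
x=-0.97: |R|=0.3222
R=−1: 1+5/9x = −1+4/9x ⇒ -1/9x=2 ⇒ x=2/(-1/9)=-18.0000
Confirm numerically:
  x=-17.407: |R|=0.99246 <1
  x=-14.666: |R|=0.95073 <1
  x=-11.154: |R|=0.87231 <1
  x=-18.501: |R|=1.00604 >1
  x=-18.497: |R|=1.00599 >1
  x=-18.388: |R|=1.00470 >1
Interval (-18.0000, 0).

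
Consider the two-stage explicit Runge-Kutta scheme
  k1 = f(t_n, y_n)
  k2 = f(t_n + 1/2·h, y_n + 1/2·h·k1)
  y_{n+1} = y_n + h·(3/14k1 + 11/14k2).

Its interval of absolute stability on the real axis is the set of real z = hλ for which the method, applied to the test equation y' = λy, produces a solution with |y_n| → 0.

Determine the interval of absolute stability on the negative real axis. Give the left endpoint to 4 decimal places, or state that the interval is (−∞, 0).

z∈(-2.5455,0).

Test eqn y'=λy, z=hλ:
  k1=λy_n ⇒ h·k1=z·y_n;  k2=λ(1+1/2z)y_n ⇒ h·k2=z(1+1/2z)y_n
  y_{n+1}/y_n = 1 + 3/14z + 11/14z(1+1/2z) = 1 + z + 11/28z²
  R(z) = 1 + z + 11/28z².

Boundary: |R(x)|=1, x<0.
x=-0.37: |R|=0.6838
R=1: x+11/28x²=0 ⇒ x=−28/11=-2.5455; min R=1−1/(4·11/28)=0.3636>−1
Confirm numerically:
  x=-2.234: |R|=0.72665 <1
  x=-2.142: |R|=0.66049 <1
  x=-2.126: |R|=0.64967 <1
  x=-1.293: |R|=0.36380 <1
  x=-2.993: |R|=1.52623 >1
  x=-2.954: |R|=1.47412 >1
  x=-2.842: |R|=1.33109 >1
So |R|<1 on (-2.5455, 0).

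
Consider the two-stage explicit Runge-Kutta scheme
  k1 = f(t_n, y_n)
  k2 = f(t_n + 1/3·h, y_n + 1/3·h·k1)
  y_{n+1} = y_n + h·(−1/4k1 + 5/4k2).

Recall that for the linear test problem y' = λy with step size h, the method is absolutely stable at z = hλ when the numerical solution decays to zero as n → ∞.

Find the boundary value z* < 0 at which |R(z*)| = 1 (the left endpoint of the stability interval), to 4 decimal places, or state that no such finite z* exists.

With y'=λy (z=hλ):
  k1=λy_n ⇒ h·k1=z·y_n;  k2=λ(1+1/3z)y_n ⇒ h·k2=z(1+1/3z)y_n
  y_{n+1}/y_n = 1 − 1/4z + 5/4z(1+1/3z) = 1 + z + 5/12z²
  R(z) = 1 + z + 5/12z².

Solve |R(x)|<1 on ℝ⁻.
x=-1.5: |R|=0.4375
R=1: x+5/12x²=0 ⇒ x=−12/5=-2.4000; min R=1−1/(4·5/12)=0.4000>−1
Confirm numerically:
  x=-2.020: |R|=0.68017 <1
  x=-1.999: |R|=0.66600 <1
  x=-1.469: |R|=0.43015 <1
  x=-1.266: |R|=0.40182 <1
  x=-2.985: |R|=1.72759 >1
  x=-2.640: |R|=1.26400 >1
  x=-2.530: |R|=1.13704 >1
Stable set (-2.4000, 0).

left endpoint -2.4000.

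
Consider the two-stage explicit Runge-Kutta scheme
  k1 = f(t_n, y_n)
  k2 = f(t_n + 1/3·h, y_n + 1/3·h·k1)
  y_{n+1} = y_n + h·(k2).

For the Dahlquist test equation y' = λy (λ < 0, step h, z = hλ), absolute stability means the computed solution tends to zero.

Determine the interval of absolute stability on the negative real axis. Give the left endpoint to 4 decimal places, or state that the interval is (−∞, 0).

z∈(-3.0000,0).

Test eqn y'=λy, z=hλ:
  k1=λy_n ⇒ h·k1=z·y_n;  k2=λ(1+1/3z)y_n ⇒ h·k2=z(1+1/3z)y_n
  y_{n+1}/y_n = 1 + z(1+1/3z) = 1 + z + 1/3z²
  Hence R(z) = 1 + z + 1/3z².

Need |R(x)|<1, x<0.
x=-0.48: |R|=0.5968
R=1: x+1/3x²=0 ⇒ x=−3=-3.0000; min R=1−1/(4·1/3)=0.2500>−1
Confirm numerically:
  x=-2.951: |R|=0.95180 <1
  x=-2.289: |R|=0.45751 <1
  x=-1.235: |R|=0.27341 <1
  x=-3.587: |R|=1.70186 >1
  x=-3.500: |R|=1.58333 >1
  x=-3.397: |R|=1.44954 >1
Stable set (-3.0000, 0).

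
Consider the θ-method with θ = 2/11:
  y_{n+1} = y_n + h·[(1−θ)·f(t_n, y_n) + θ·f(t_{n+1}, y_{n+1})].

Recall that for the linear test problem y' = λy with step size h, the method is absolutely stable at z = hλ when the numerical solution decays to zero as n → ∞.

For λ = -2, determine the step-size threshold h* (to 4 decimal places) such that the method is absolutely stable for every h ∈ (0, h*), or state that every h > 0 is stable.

(-3.1429,0); λ=-2 ⇒ h* = (22/7)/2 = 1.5714.

Set f=λy, z=hλ:
  y_{n+1} = y_n + z·[9/11·y_n + 2/11·y_{n+1}] ⇒ (1 − 2/11z)y_{n+1} = (1 + 9/11z)y_n
  ⇒ R(z) = (1 + 9/11z)/(1 − 2/11z).

Need |R(x)|<1, x<0.
x=-0.87: |R|=0.2488
R=−1: 1+9/11x = −1+2/11x ⇒ -7/11x=2 ⇒ x=2/(-7/11)=-3.1429
Confirm numerically:
  x=-2.369: |R|=0.65580 <1
  x=-2.246: |R|=0.59476 <1
  x=-2.027: |R|=0.48113 <1
  x=-1.954: |R|=0.44178 <1
  x=-3.540: |R|=1.15376 >1
  x=-3.474: |R|=1.12915 >1
  x=-3.368: |R|=1.08886 >1
Stable set (-3.1429, 0).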